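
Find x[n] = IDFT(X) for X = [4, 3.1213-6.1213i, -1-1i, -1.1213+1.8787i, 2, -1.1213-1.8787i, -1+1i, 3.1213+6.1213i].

x[n] = (1/8) Σ(k=0 to 7) X[k] · e^(2πikn/8)

Computing each x[n]:
x[0] = 1
x[1] = 2
x[2] = 3
x[3] = 0
x[4] = 0
x[5] = -1
x[6] = -1
x[7] = 0

x = [1, 2, 3, 0, 0, -1, -1, 0]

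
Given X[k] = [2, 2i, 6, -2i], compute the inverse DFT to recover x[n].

x[n] = (1/4) Σ(k=0 to 3) X[k] · e^(2πikn/4)

Computing each x[n]:
x[0] = 2
x[1] = -2
x[2] = 2
x[3] = 0

x = [2, -2, 2, 0]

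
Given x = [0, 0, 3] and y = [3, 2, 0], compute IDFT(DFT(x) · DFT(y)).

(x ⊛ y)[n] = Σ(m=0 to 2) x[m] · y[(n-m) mod 3]

Computing each output sample:
(x ⊛ y)[0] = 6
(x ⊛ y)[1] = 0
(x ⊛ y)[2] = 9

x ⊛ y = [6, 0, 9]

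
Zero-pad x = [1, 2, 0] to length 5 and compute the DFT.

Original 3-point DFT: [3, -1.7321i, 1.7321i]
Zero-padded 5-point DFT provides frequency interpolation.

DFT_5([x, 0, ...]) = [3, 1.6180-1.9021i, -0.6180-1.1756i, -0.6180+1.1756i, 1.6180+1.9021i]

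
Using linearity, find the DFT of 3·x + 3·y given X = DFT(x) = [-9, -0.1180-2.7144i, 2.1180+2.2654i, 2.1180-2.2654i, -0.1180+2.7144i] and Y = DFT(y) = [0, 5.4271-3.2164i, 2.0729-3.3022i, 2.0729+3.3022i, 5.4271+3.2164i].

By linearity: DFT(3x + 3y) = 3·DFT(x) + 3·DFT(y)
= 3·[-9, -0.1180-2.7144i, 2.1180+2.2654i, 2.1180-2.2654i, -0.1180+2.7144i] + 3·[0, 5.4271-3.2164i, 2.0729-3.3022i, 2.0729+3.3022i, 5.4271+3.2164i]

Computing element-wise:
Z[0] = 3·(-9) + 3·(0) = -27
Z[1] = 3·(-0.1180-2.7144i) + 3·(5.4271-3.2164i) = 15.9273-17.7924i
Z[2] = 3·(2.1180+2.2654i) + 3·(2.0729-3.3022i) = 12.5727-3.1104i
Z[3] = 3·(2.1180-2.2654i) + 3·(2.0729+3.3022i) = 12.5727+3.1104i
Z[4] = 3·(-0.1180+2.7144i) + 3·(5.4271+3.2164i) = 15.9273+17.7924i

DFT(3x + 3y) = 3·X + 3·Y = [-27, 15.9273-17.7924i, 12.5727-3.1104i, 12.5727+3.1104i, 15.9273+17.7924i]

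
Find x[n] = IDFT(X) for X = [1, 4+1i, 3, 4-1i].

x[n] = (1/4) Σ(k=0 to 3) X[k] · e^(2πikn/4)

Computing each x[n]:
x[0] = 3
x[1] = -1
x[2] = -1
x[3] = 0

x = [3, -1, -1, 0]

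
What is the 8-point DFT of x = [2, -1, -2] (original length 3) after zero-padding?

Original 3-point DFT: [-1, 3.5000-0.8660i, 3.5000+0.8660i]
Zero-padded 8-point DFT provides frequency interpolation.

DFT_8([x, 0, ...]) = [-1, 1.2929+2.7071i, 4+1i, 2.7071-1.2929i, 1, 2.7071+1.2929i, 4-1i, 1.2929-2.7071i]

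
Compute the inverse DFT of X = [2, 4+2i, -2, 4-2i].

x[n] = (1/4) Σ(k=0 to 3) X[k] · e^(2πikn/4)

Computing each x[n]:
x[0] = 2
x[1] = 0
x[2] = -2
x[3] = 2

x = [2, 0, -2, 2]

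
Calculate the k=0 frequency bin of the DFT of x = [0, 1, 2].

X[0] = Σ(n=0 to 2) x[n] · ω_3^0 = Σ x[n]
= (0) + (1) + (2)

X[0] = 3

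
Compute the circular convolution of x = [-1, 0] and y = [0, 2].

(x ⊛ y)[n] = Σ(m=0 to 1) x[m] · y[(n-m) mod 2]

Computing each output sample:
(x ⊛ y)[0] = 0
(x ⊛ y)[1] = -2

x ⊛ y = [0, -2]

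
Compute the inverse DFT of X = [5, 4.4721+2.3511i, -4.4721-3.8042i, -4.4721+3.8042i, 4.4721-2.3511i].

x[n] = (1/5) Σ(k=0 to 4) X[k] · e^(2πikn/5)

Computing each x[n]:
x[0] = 1
x[1] = 3
x[2] = -3
x[3] = 1
x[4] = 3

x = [1, 3, -3, 1, 3]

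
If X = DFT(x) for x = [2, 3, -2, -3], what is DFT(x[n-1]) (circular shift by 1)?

Time shift by 1: X_shifted[k] = ω_4^(1k) · X[k]
Shifted x = [-3, 2, 3, -2]

DFT(x[n-1]) = [0, -6-4i, 0, -6+4i]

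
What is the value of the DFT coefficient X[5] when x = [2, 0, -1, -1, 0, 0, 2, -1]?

X[5] = Σ(n=0 to 7) x[n] · ω_8^(5n) where ω_8 = e^(-2πi/8)
= (2)·ω_8^0 + (0)·ω_8^5 + (-1)·ω_8^10 + (-1)·ω_8^15 + (0)·ω_8^20 + (0)·ω_8^25 + (2)·ω_8^30 + (-1)·ω_8^35

X[5] = 2+3i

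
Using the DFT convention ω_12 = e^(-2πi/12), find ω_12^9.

ω_12^9 = e^(-2πi·9/12)
= cos(-2π·9/12) + i·sin(-2π·9/12)
= cos(-18π/12) + i·sin(-18π/12)

ω_12^9 = cos(-18π/12) + i·sin(-18π/12) = 1i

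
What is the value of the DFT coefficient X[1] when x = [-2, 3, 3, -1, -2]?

X[1] = Σ(n=0 to 4) x[n] · ω_5^(1n) where ω_5 = e^(-2πi/5)
= (-2)·ω_5^0 + (3)·ω_5^1 + (3)·ω_5^2 + (-1)·ω_5^3 + (-2)·ω_5^4

X[1] = -3.3090-7.1064i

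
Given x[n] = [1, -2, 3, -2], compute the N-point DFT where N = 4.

X[k] = Σ(n=0 to 3) x[n] · ω_4^(nk)
where ω_4 = e^(-2πi/4)

Computing each X[k]:
X[0] = 0
X[1] = -2
X[2] = 8
X[3] = -2

X = [0, -2, 8, -2]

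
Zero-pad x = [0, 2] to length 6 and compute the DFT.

Original 2-point DFT: [2, -2]
Zero-padded 6-point DFT provides frequency interpolation.

DFT_6([x, 0, ...]) = [2, 1.0000-1.7321i, -1.0000-1.7321i, -2, -1.0000+1.7321i, 1.0000+1.7321i]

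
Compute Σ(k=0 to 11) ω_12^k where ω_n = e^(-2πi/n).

Sum of all nth roots of unity equals 0 for n > 1 (geometric series with r ≠ 1).

0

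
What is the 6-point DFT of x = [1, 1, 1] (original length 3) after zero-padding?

Original 3-point DFT: [3, 0, 0]
Zero-padded 6-point DFT provides frequency interpolation.

DFT_6([x, 0, ...]) = [3, 1.0000-1.7321i, 0, 1, 0, 1.0000+1.7321i]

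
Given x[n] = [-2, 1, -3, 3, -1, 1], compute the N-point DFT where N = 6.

X[k] = Σ(n=0 to 5) x[n] · ω_6^(nk)
where ω_6 = e^(-2πi/6)

Computing each X[k]:
X[0] = -1
X[1] = -2.0000+1.7321i
X[2] = 2.0000-1.7321i
X[3] = -11
X[4] = 2.0000+1.7321i
X[5] = -2.0000-1.7321i

X = [-1, -2.0000+1.7321i, 2.0000-1.7321i, -11, 2.0000+1.7321i, -2.0000-1.7321i]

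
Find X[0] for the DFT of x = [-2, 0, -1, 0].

X[0] = Σ(n=0 to 3) x[n] · ω_4^0 = Σ x[n]
= (-2) + (0) + (-1) + (0)

X[0] = -3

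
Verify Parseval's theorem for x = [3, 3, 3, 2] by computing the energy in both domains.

Time domain:
Σ|x[n]|² = |3|² + |3|² + |3|² + |2|² = 31.0000

Frequency domain:
(1/4)Σ|X[k]|² = (1/4)(|11|² + |-1i|² + |1|² + |1i|²) = (1/4)·124.0000 = 31.0000

Both sides agree, confirming Parseval's theorem.

Σ|x[n]|² = (1/N)Σ|X[k]|² = 31.0000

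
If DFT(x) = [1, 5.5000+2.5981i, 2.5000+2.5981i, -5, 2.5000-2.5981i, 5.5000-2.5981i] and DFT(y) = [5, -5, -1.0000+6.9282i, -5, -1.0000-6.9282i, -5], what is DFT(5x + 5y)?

By linearity: DFT(5x + 5y) = 5·DFT(x) + 5·DFT(y)
= 5·[1, 5.5000+2.5981i, 2.5000+2.5981i, -5, 2.5000-2.5981i, 5.5000-2.5981i] + 5·[5, -5, -1.0000+6.9282i, -5, -1.0000-6.9282i, -5]

Computing element-wise:
Z[0] = 5·(1) + 5·(5) = 30
Z[1] = 5·(5.5000+2.5981i) + 5·(-5) = 2.5000+12.9905i
Z[2] = 5·(2.5000+2.5981i) + 5·(-1.0000+6.9282i) = 7.5000+47.6315i
Z[3] = 5·(-5) + 5·(-5) = -50
Z[4] = 5·(2.5000-2.5981i) + 5·(-1.0000-6.9282i) = 7.5000-47.6315i
Z[5] = 5·(5.5000-2.5981i) + 5·(-5) = 2.5000-12.9905i

DFT(5x + 5y) = 5·X + 5·Y = [30, 2.5000+12.9905i, 7.5000+47.6315i, -50, 7.5000-47.6315i, 2.5000-12.9905i]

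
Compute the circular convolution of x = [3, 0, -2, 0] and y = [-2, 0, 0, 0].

(x ⊛ y)[n] = Σ(m=0 to 3) x[m] · y[(n-m) mod 4]

Computing each output sample:
(x ⊛ y)[0] = -6
(x ⊛ y)[1] = 0
(x ⊛ y)[2] = 4
(x ⊛ y)[3] = 0

x ⊛ y = [-6, 0, 4, 0]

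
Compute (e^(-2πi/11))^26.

Since ω_11^11 = 1, powers reduce modulo 11.
26 mod 11 = 4
So ω_11^26 = ω_11^4 = e^(-2πi·4/11)

ω_11^26 = ω_11^4 = -0.6549-0.7557i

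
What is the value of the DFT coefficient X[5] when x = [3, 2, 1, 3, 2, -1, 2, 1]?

X[5] = Σ(n=0 to 7) x[n] · ω_8^(5n) where ω_8 = e^(-2πi/8)
= (3)·ω_8^0 + (2)·ω_8^5 + (1)·ω_8^10 + (3)·ω_8^15 + (2)·ω_8^20 + (-1)·ω_8^25 + (2)·ω_8^30 + (1)·ω_8^35

X[5] = 0.2929+4.5355i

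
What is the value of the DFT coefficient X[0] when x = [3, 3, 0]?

X[0] = Σ(n=0 to 2) x[n] · ω_3^0 = Σ x[n]
= (3) + (3) + (0)

X[0] = 6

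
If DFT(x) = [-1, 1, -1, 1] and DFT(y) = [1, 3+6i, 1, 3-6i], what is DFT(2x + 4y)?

By linearity: DFT(2x + 4y) = 2·DFT(x) + 4·DFT(y)
= 2·[-1, 1, -1, 1] + 4·[1, 3+6i, 1, 3-6i]

Computing element-wise:
Z[0] = 2·(-1) + 4·(1) = 2
Z[1] = 2·(1) + 4·(3+6i) = 14+24i
Z[2] = 2·(-1) + 4·(1) = 2
Z[3] = 2·(1) + 4·(3-6i) = 14-24i

DFT(2x + 4y) = 2·X + 4·Y = [2, 14+24i, 2, 14-24i]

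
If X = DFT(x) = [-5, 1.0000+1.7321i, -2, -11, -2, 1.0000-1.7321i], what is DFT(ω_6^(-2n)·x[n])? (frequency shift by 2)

Modulation property: DFT(ω_6^(-2n)·x[n]) = X[(k-2) mod 6], so circularly shift X by 2 positions.

X[k-2] = [-2, 1.0000-1.7321i, -5, 1.0000+1.7321i, -2, -11]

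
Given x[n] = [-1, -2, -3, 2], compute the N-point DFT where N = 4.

X[k] = Σ(n=0 to 3) x[n] · ω_4^(nk)
where ω_4 = e^(-2πi/4)

Computing each X[k]:
X[0] = -4
X[1] = 2+4i
X[2] = -4
X[3] = 2-4i

X = [-4, 2+4i, -4, 2-4i]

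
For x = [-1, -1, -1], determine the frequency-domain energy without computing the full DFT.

Parseval: Σ|x[n]|² = (1/N)Σ|X[k]|², so Σ|X[k]|² = N·Σ|x[n]|² = 3·3.0000

Σ|X[k]|² = N·Σ|x[n]|² = 3·3.0000 = 9.0000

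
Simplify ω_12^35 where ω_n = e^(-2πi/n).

Since ω_12^12 = 1, powers reduce modulo 12.
35 mod 12 = 11
So ω_12^35 = ω_12^11 = e^(-2πi·11/12)

ω_12^35 = ω_12^11 = 0.8660+0.5000i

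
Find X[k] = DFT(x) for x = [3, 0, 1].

X[k] = Σ(n=0 to 2) x[n] · ω_3^(nk)
where ω_3 = e^(-2πi/3)

Computing each X[k]:
X[0] = 4
X[1] = 2.5000+0.8660i
X[2] = 2.5000-0.8660i

X = [4, 2.5000+0.8660i, 2.5000-0.8660i]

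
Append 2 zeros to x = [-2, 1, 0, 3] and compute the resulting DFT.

Original 4-point DFT: [2, -2+2i, -6, -2-2i]
Zero-padded 6-point DFT provides frequency interpolation.

DFT_6([x, 0, ...]) = [2, -4.5000-0.8660i, 0.5000-0.8660i, -6, 0.5000+0.8660i, -4.5000+0.8660i]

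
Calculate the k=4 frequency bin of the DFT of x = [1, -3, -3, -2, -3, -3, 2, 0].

X[4] = Σ(n=0 to 7) x[n] · ω_8^(4n) where ω_8 = e^(-2πi/8)
= (1)·ω_8^0 + (-3)·ω_8^4 + (-3)·ω_8^8 + (-2)·ω_8^12 + (-3)·ω_8^16 + (-3)·ω_8^20 + (2)·ω_8^24 + (0)·ω_8^28

X[4] = 5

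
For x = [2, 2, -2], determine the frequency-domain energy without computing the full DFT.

Parseval: Σ|x[n]|² = (1/N)Σ|X[k]|², so Σ|X[k]|² = N·Σ|x[n]|² = 3·12.0000

Σ|X[k]|² = N·Σ|x[n]|² = 3·12.0000 = 36.0000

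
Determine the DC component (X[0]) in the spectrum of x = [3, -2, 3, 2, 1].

X[0] = Σ(n=0 to 4) x[n] · ω_5^0 = Σ x[n]
= (3) + (-2) + (3) + (2) + (1)

X[0] = 7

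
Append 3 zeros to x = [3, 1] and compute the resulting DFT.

Original 2-point DFT: [4, 2]
Zero-padded 5-point DFT provides frequency interpolation.

DFT_5([x, 0, ...]) = [4, 3.3090-0.9511i, 2.1910-0.5878i, 2.1910+0.5878i, 3.3090+0.9511i]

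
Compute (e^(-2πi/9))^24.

Since ω_9^9 = 1, powers reduce modulo 9.
24 mod 9 = 6
So ω_9^24 = ω_9^6 = e^(-2πi·6/9)

ω_9^24 = ω_9^6 = -0.5000+0.8660i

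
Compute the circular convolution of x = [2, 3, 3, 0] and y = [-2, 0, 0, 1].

(x ⊛ y)[n] = Σ(m=0 to 3) x[m] · y[(n-m) mod 4]

Computing each output sample:
(x ⊛ y)[0] = -1
(x ⊛ y)[1] = -3
(x ⊛ y)[2] = -6
(x ⊛ y)[3] = 2

x ⊛ y = [-1, -3, -6, 2]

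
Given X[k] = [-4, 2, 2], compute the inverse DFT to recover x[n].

x[n] = (1/3) Σ(k=0 to 2) X[k] · e^(2πikn/3)

Computing each x[n]:
x[0] = 0
x[1] = -2
x[2] = -2

x = [0, -2, -2]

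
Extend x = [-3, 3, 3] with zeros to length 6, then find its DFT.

Original 3-point DFT: [3, -6, -6]
Zero-padded 6-point DFT provides frequency interpolation.

DFT_6([x, 0, ...]) = [3, -3.0000-5.1962i, -6, -3, -6, -3.0000+5.1962i]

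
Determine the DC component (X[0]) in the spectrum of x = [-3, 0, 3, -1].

X[0] = Σ(n=0 to 3) x[n] · ω_4^0 = Σ x[n]
= (-3) + (0) + (3) + (-1)

X[0] = -1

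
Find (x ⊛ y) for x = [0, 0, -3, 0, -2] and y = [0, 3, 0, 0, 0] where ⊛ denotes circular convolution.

(x ⊛ y)[n] = Σ(m=0 to 4) x[m] · y[(n-m) mod 5]

Computing each output sample:
(x ⊛ y)[0] = -6
(x ⊛ y)[1] = 0
(x ⊛ y)[2] = 0
(x ⊛ y)[3] = -9
(x ⊛ y)[4] = 0

x ⊛ y = [-6, 0, 0, -9, 0]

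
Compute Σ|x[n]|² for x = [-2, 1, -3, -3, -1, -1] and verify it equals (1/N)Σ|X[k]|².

Time domain:
Σ|x[n]|² = |-2|² + |1|² + |-3|² + |-3|² + |-1|² + |-1|² = 25.0000

Frequency domain:
(1/6)Σ|X[k]|² = (1/6)(|-9|² + |3|² + |-3.0000-3.4641i|² + |-3|² + |-3.0000+3.4641i|² + |3|²) = (1/6)·150.0000 = 25.0000

Both sides agree, confirming Parseval's theorem.

Σ|x[n]|² = (1/N)Σ|X[k]|² = 25.0000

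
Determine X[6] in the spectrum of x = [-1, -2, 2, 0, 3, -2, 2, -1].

X[6] = Σ(n=0 to 7) x[n] · ω_8^(6n) where ω_8 = e^(-2πi/8)
= (-1)·ω_8^0 + (-2)·ω_8^6 + (2)·ω_8^12 + (0)·ω_8^18 + (3)·ω_8^24 + (-2)·ω_8^30 + (2)·ω_8^36 + (-1)·ω_8^42

X[6] = -2-3i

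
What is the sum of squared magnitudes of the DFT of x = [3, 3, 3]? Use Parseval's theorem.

Parseval: Σ|x[n]|² = (1/N)Σ|X[k]|², so Σ|X[k]|² = N·Σ|x[n]|² = 3·27.0000

Σ|X[k]|² = N·Σ|x[n]|² = 3·27.0000 = 81.0000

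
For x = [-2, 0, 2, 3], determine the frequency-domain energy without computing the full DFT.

Parseval: Σ|x[n]|² = (1/N)Σ|X[k]|², so Σ|X[k]|² = N·Σ|x[n]|² = 4·17.0000

Σ|X[k]|² = N·Σ|x[n]|² = 4·17.0000 = 68.0000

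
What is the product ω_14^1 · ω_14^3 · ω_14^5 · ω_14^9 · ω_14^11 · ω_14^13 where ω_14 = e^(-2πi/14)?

The primitive 14th roots of unity are ω_14^k for k coprime to 14: k ∈ {1, 3, 5, 9, 11, 13}
Their product equals the constant term of the cyclotomic polynomial Φ_14(x) up to sign.
For n ≥ 3, the product of all primitive nth roots of unity is 1. (For n=1 it is 1; for n=2 it is -1.)

1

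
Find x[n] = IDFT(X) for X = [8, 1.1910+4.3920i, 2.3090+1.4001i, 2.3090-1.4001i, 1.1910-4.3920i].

x[n] = (1/5) Σ(k=0 to 4) X[k] · e^(2πikn/5)

Computing each x[n]:
x[0] = 3
x[1] = -1
x[2] = 1
x[3] = 2
x[4] = 3

x = [3, -1, 1, 2, 3]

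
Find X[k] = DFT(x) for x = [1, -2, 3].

X[k] = Σ(n=0 to 2) x[n] · ω_3^(nk)
where ω_3 = e^(-2πi/3)

Computing each X[k]:
X[0] = 2
X[1] = 0.5000+4.3301i
X[2] = 0.5000-4.3301i

X = [2, 0.5000+4.3301i, 0.5000-4.3301i]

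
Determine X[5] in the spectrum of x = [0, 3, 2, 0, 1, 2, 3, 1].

X[5] = Σ(n=0 to 7) x[n] · ω_8^(5n) where ω_8 = e^(-2πi/8)
= (0)·ω_8^0 + (3)·ω_8^5 + (2)·ω_8^10 + (0)·ω_8^15 + (1)·ω_8^20 + (2)·ω_8^25 + (3)·ω_8^30 + (1)·ω_8^35

X[5] = -2.4142+1.0000i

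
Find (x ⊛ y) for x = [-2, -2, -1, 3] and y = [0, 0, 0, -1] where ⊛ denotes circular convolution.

(x ⊛ y)[n] = Σ(m=0 to 3) x[m] · y[(n-m) mod 4]

Computing each output sample:
(x ⊛ y)[0] = 2
(x ⊛ y)[1] = 1
(x ⊛ y)[2] = -3
(x ⊛ y)[3] = 2

x ⊛ y = [2, 1, -3, 2]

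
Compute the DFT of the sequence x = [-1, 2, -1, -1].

X[k] = Σ(n=0 to 3) x[n] · ω_4^(nk)
where ω_4 = e^(-2πi/4)

Computing each X[k]:
X[0] = -1
X[1] = -3i
X[2] = -3
X[3] = 3i

X = [-1, -3i, -3, 3i]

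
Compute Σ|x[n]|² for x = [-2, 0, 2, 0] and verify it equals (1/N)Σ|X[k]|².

Time domain:
Σ|x[n]|² = |-2|² + |0|² + |2|² + |0|² = 8.0000

Frequency domain:
(1/4)Σ|X[k]|² = (1/4)(|0|² + |-4|² + |0|² + |-4|²) = (1/4)·32.0000 = 8.0000

Both sides agree, confirming Parseval's theorem.

Σ|x[n]|² = (1/N)Σ|X[k]|² = 8.0000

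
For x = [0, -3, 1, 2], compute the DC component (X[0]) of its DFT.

X[0] = Σ(n=0 to 3) x[n] · ω_4^0 = Σ x[n]
= (0) + (-3) + (1) + (2)

X[0] = 0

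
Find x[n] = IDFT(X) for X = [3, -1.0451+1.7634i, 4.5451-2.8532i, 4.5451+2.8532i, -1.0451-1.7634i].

x[n] = (1/5) Σ(k=0 to 4) X[k] · e^(2πikn/5)

Computing each x[n]:
x[0] = 2
x[1] = -1
x[2] = 0
x[3] = 3
x[4] = -1

x = [2, -1, 0, 3, -1]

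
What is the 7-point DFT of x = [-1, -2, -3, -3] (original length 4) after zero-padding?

Original 4-point DFT: [-9, 2-1i, 1, 2+1i]
Zero-padded 7-point DFT provides frequency interpolation.

DFT_7([x, 0, ...]) = [-9, 1.1235+5.7901i, 0.2775-1.6973i, -0.4010+1.4471i, -0.4010-1.4471i, 0.2775+1.6973i, 1.1235-5.7901i]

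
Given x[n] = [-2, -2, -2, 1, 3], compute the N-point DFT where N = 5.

X[k] = Σ(n=0 to 4) x[n] · ω_5^(nk)
where ω_5 = e^(-2πi/5)

Computing each X[k]:
X[0] = -2
X[1] = -0.8820+6.5186i
X[2] = -3.1180+0.0858i
X[3] = -3.1180-0.0858i
X[4] = -0.8820-6.5186i

X = [-2, -0.8820+6.5186i, -3.1180+0.0858i, -3.1180-0.0858i, -0.8820-6.5186i]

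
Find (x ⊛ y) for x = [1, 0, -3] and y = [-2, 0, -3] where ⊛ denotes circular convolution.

(x ⊛ y)[n] = Σ(m=0 to 2) x[m] · y[(n-m) mod 3]

Computing each output sample:
(x ⊛ y)[0] = -2
(x ⊛ y)[1] = 9
(x ⊛ y)[2] = 3

x ⊛ y = [-2, 9, 3]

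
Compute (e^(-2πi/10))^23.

Since ω_10^10 = 1, powers reduce modulo 10.
23 mod 10 = 3
So ω_10^23 = ω_10^3 = e^(-2πi·3/10)

ω_10^23 = ω_10^3 = -0.3090-0.9511i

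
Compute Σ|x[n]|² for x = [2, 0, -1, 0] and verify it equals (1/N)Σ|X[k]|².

Time domain:
Σ|x[n]|² = |2|² + |0|² + |-1|² + |0|² = 5.0000

Frequency domain:
(1/4)Σ|X[k]|² = (1/4)(|1|² + |3|² + |1|² + |3|²) = (1/4)·20.0000 = 5.0000

Both sides agree, confirming Parseval's theorem.

Σ|x[n]|² = (1/N)Σ|X[k]|² = 5.0000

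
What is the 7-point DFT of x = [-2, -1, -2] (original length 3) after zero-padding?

Original 3-point DFT: [-5, -0.5000-0.8660i, -0.5000+0.8660i]
Zero-padded 7-point DFT provides frequency interpolation.

DFT_7([x, 0, ...]) = [-5, -2.1784+2.7317i, 0.0245+0.1072i, -2.3460-1.1298i, -2.3460+1.1298i, 0.0245-0.1072i, -2.1784-2.7317i]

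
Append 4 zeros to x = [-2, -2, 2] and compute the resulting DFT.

Original 3-point DFT: [-2, -2.0000+3.4641i, -2.0000-3.4641i]
Zero-padded 7-point DFT provides frequency interpolation.

DFT_7([x, 0, ...]) = [-2, -3.6920-0.3862i, -3.3569+2.8176i, 1.0489+2.4314i, 1.0489-2.4314i, -3.3569-2.8176i, -3.6920+0.3862i]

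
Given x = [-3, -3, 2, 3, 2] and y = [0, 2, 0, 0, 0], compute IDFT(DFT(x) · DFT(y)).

(x ⊛ y)[n] = Σ(m=0 to 4) x[m] · y[(n-m) mod 5]

Computing each output sample:
(x ⊛ y)[0] = 4
(x ⊛ y)[1] = -6
(x ⊛ y)[2] = -6
(x ⊛ y)[3] = 4
(x ⊛ y)[4] = 6

x ⊛ y = [4, -6, -6, 4, 6]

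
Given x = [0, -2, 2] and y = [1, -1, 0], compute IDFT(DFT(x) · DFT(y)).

(x ⊛ y)[n] = Σ(m=0 to 2) x[m] · y[(n-m) mod 3]

Computing each output sample:
(x ⊛ y)[0] = -2
(x ⊛ y)[1] = -2
(x ⊛ y)[2] = 4

x ⊛ y = [-2, -2, 4]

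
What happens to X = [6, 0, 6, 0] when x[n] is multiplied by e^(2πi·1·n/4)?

Modulation property: DFT(ω_4^(-1n)·x[n]) = X[(k-1) mod 4], so circularly shift X by 1 positions.

X[k-1] = [0, 6, 0, 6]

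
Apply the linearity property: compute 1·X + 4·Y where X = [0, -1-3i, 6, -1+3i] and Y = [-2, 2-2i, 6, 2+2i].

By linearity: DFT(1x + 4y) = 1·DFT(x) + 4·DFT(y)
= 1·[0, -1-3i, 6, -1+3i] + 4·[-2, 2-2i, 6, 2+2i]

Computing element-wise:
Z[0] = 1·(0) + 4·(-2) = -8
Z[1] = 1·(-1-3i) + 4·(2-2i) = 7-11i
Z[2] = 1·(6) + 4·(6) = 30
Z[3] = 1·(-1+3i) + 4·(2+2i) = 7+11i

DFT(1x + 4y) = 1·X + 4·Y = [-8, 7-11i, 30, 7+11i]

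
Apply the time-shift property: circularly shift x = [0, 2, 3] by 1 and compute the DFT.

Time shift by 1: X_shifted[k] = ω_3^(1k) · X[k]
Shifted x = [3, 0, 2]

DFT(x[n-1]) = [5, 2.0000+1.7321i, 2.0000-1.7321i]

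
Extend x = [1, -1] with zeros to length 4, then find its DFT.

Original 2-point DFT: [0, 2]
Zero-padded 4-point DFT provides frequency interpolation.

DFT_4([x, 0, ...]) = [0, 1+1i, 2, 1-1i]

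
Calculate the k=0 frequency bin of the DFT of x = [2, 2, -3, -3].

X[0] = Σ(n=0 to 3) x[n] · ω_4^0 = Σ x[n]
= (2) + (2) + (-3) + (-3)

X[0] = -2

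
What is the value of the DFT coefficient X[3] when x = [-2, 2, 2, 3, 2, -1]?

X[3] = Σ(n=0 to 5) x[n] · ω_6^(3n) where ω_6 = e^(-2πi/6)
= (-2)·ω_6^0 + (2)·ω_6^3 + (2)·ω_6^6 + (3)·ω_6^9 + (2)·ω_6^12 + (-1)·ω_6^15

X[3] = -2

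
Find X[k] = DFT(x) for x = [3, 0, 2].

X[k] = Σ(n=0 to 2) x[n] · ω_3^(nk)
where ω_3 = e^(-2πi/3)

Computing each X[k]:
X[0] = 5
X[1] = 2.0000+1.7321i
X[2] = 2.0000-1.7321i

X = [5, 2.0000+1.7321i, 2.0000-1.7321i]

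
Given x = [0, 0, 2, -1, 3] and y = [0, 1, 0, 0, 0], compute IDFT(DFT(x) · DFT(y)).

(x ⊛ y)[n] = Σ(m=0 to 4) x[m] · y[(n-m) mod 5]

Computing each output sample:
(x ⊛ y)[0] = 3
(x ⊛ y)[1] = 0
(x ⊛ y)[2] = 0
(x ⊛ y)[3] = 2
(x ⊛ y)[4] = -1

x ⊛ y = [3, 0, 0, 2, -1]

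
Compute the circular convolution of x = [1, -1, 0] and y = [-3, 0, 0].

(x ⊛ y)[n] = Σ(m=0 to 2) x[m] · y[(n-m) mod 3]

Computing each output sample:
(x ⊛ y)[0] = -3
(x ⊛ y)[1] = 3
(x ⊛ y)[2] = 0

x ⊛ y = [-3, 3, 0]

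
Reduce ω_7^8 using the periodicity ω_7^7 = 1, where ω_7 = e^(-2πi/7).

Since ω_7^7 = 1, powers reduce modulo 7.
8 mod 7 = 1
So ω_7^8 = ω_7^1 = e^(-2πi·1/7)

ω_7^8 = ω_7^1 = 0.6235-0.7818i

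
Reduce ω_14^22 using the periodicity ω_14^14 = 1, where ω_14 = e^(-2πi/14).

Since ω_14^14 = 1, powers reduce modulo 14.
22 mod 14 = 8
So ω_14^22 = ω_14^8 = e^(-2πi·8/14)

ω_14^22 = ω_14^8 = -0.9010+0.4339i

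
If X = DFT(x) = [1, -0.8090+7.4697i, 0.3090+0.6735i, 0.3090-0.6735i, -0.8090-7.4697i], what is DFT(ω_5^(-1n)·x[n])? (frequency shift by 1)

Modulation property: DFT(ω_5^(-1n)·x[n]) = X[(k-1) mod 5], so circularly shift X by 1 positions.

X[k-1] = [-0.8090-7.4697i, 1, -0.8090+7.4697i, 0.3090+0.6735i, 0.3090-0.6735i]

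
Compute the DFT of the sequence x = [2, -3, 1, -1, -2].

X[k] = Σ(n=0 to 4) x[n] · ω_5^(nk)
where ω_5 = e^(-2πi/5)

Computing each X[k]:
X[0] = -3
X[1] = 0.4549-0.2245i
X[2] = 6.0451+2.4899i
X[3] = 6.0451-2.4899i
X[4] = 0.4549+0.2245i

X = [-3, 0.4549-0.2245i, 6.0451+2.4899i, 6.0451-2.4899i, 0.4549+0.2245i]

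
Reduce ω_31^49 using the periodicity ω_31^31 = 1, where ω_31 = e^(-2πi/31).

Since ω_31^31 = 1, powers reduce modulo 31.
49 mod 31 = 18
So ω_31^49 = ω_31^18 = e^(-2πi·18/31)

ω_31^49 = ω_31^18 = -0.8743+0.4853i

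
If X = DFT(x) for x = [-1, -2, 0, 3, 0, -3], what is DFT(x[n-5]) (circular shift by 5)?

Time shift by 5: X_shifted[k] = ω_6^(5k) · X[k]
Shifted x = [-2, 0, 3, 0, -3, -1]

DFT(x[n-5]) = [-3, -2.5000-6.0622i, -1.5000+4.3301i, -1, -1.5000-4.3301i, -2.5000+6.0622i]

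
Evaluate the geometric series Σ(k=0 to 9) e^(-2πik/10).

Sum of all nth roots of unity equals 0 for n > 1 (geometric series with r ≠ 1).

0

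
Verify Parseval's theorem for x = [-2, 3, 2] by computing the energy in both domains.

Time domain:
Σ|x[n]|² = |-2|² + |3|² + |2|² = 17.0000

Frequency domain:
(1/3)Σ|X[k]|² = (1/3)(|3|² + |-4.5000-0.8660i|² + |-4.5000+0.8660i|²) = (1/3)·51.0000 = 17.0000

Both sides agree, confirming Parseval's theorem.

Σ|x[n]|² = (1/N)Σ|X[k]|² = 17.0000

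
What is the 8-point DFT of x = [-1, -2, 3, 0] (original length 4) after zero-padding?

Original 4-point DFT: [0, -4+2i, 4, -4-2i]
Zero-padded 8-point DFT provides frequency interpolation.

DFT_8([x, 0, ...]) = [0, -2.4142-1.5858i, -4+2i, 0.4142+4.4142i, 4, 0.4142-4.4142i, -4-2i, -2.4142+1.5858i]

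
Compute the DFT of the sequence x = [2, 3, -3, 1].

X[k] = Σ(n=0 to 3) x[n] · ω_4^(nk)
where ω_4 = e^(-2πi/4)

Computing each X[k]:
X[0] = 3
X[1] = 5-2i
X[2] = -5
X[3] = 5+2i

X = [3, 5-2i, -5, 5+2i]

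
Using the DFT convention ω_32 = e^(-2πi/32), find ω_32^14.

ω_32^14 = e^(-2πi·14/32)
= cos(-2π·14/32) + i·sin(-2π·14/32)
= cos(-28π/32) + i·sin(-28π/32)

ω_32^14 = cos(-28π/32) + i·sin(-28π/32) = -0.9239-0.3827i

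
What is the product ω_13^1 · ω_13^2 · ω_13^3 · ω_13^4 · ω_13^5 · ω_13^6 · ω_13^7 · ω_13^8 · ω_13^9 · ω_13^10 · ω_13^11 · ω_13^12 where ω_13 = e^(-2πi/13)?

The primitive 13th roots of unity are ω_13^k for k coprime to 13: k ∈ {1, 2, 3, 4, 5, 6, 7, 8, 9, 10, 11, 12}
Their product equals the constant term of the cyclotomic polynomial Φ_13(x) up to sign.
For n ≥ 3, the product of all primitive nth roots of unity is 1. (For n=1 it is 1; for n=2 it is -1.)

1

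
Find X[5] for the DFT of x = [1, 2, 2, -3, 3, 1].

X[5] = Σ(n=0 to 5) x[n] · ω_6^(5n) where ω_6 = e^(-2πi/6)
= (1)·ω_6^0 + (2)·ω_6^5 + (2)·ω_6^10 + (-3)·ω_6^15 + (3)·ω_6^20 + (1)·ω_6^25

X[5] = 3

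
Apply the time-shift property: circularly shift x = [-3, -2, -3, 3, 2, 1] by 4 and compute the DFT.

Time shift by 4: X_shifted[k] = ω_6^(4k) · X[k]
Shifted x = [-3, 3, 2, 1, -3, -2]

DFT(x[n-4]) = [-2, -3.0000-8.6603i, -2, -6, -2, -3.0000+8.6603i]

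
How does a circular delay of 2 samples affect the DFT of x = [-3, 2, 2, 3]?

Time shift by 2: X_shifted[k] = ω_4^(2k) · X[k]
Shifted x = [2, 3, -3, 2]

DFT(x[n-2]) = [4, 5-1i, -6, 5+1i]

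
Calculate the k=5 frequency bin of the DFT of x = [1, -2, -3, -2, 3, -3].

X[5] = Σ(n=0 to 5) x[n] · ω_6^(5n) where ω_6 = e^(-2πi/6)
= (1)·ω_6^0 + (-2)·ω_6^5 + (-3)·ω_6^10 + (-2)·ω_6^15 + (3)·ω_6^20 + (-3)·ω_6^25

X[5] = 0.5000-4.3301i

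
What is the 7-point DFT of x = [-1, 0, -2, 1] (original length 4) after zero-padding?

Original 4-point DFT: [-2, 1+1i, -4, 1-1i]
Zero-padded 7-point DFT provides frequency interpolation.

DFT_7([x, 0, ...]) = [-2, -1.4559+1.5160i, 1.4254-0.0859i, -2.4695-2.5386i, -2.4695+2.5386i, 1.4254+0.0859i, -1.4559-1.5160i]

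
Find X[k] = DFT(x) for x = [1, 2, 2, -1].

X[k] = Σ(n=0 to 3) x[n] · ω_4^(nk)
where ω_4 = e^(-2πi/4)

Computing each X[k]:
X[0] = 4
X[1] = -1-3i
X[2] = 2
X[3] = -1+3i

X = [4, -1-3i, 2, -1+3i]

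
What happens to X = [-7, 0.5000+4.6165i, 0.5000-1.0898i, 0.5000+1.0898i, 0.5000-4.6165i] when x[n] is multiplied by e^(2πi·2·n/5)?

Modulation property: DFT(ω_5^(-2n)·x[n]) = X[(k-2) mod 5], so circularly shift X by 2 positions.

X[k-2] = [0.5000+1.0898i, 0.5000-4.6165i, -7, 0.5000+4.6165i, 0.5000-1.0898i]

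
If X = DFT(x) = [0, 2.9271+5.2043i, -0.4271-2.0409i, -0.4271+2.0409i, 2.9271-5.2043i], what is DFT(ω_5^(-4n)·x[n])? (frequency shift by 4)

Modulation property: DFT(ω_5^(-4n)·x[n]) = X[(k-4) mod 5], so circularly shift X by 4 positions.

X[k-4] = [2.9271+5.2043i, -0.4271-2.0409i, -0.4271+2.0409i, 2.9271-5.2043i, 0]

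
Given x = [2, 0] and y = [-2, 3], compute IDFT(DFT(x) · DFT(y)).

(x ⊛ y)[n] = Σ(m=0 to 1) x[m] · y[(n-m) mod 2]

Computing each output sample:
(x ⊛ y)[0] = -4
(x ⊛ y)[1] = 6

x ⊛ y = [-4, 6]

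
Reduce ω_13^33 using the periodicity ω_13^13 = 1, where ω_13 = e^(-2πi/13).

Since ω_13^13 = 1, powers reduce modulo 13.
33 mod 13 = 7
So ω_13^33 = ω_13^7 = e^(-2πi·7/13)

ω_13^33 = ω_13^7 = -0.9709+0.2393i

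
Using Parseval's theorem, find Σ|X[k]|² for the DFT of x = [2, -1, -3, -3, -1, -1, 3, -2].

Parseval: Σ|x[n]|² = (1/N)Σ|X[k]|², so Σ|X[k]|² = N·Σ|x[n]|² = 8·38.0000

Σ|X[k]|² = N·Σ|x[n]|² = 8·38.0000 = 304.0000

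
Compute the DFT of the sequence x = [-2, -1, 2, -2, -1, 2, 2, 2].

X[k] = Σ(n=0 to 7) x[n] · ω_8^(nk)
where ω_8 = e^(-2πi/8)

Computing each X[k]:
X[0] = 2
X[1] = -0.2929+4.9497i
X[2] = -7-1i
X[3] = -1.7071+4.9497i
X[4] = 0
X[5] = -1.7071-4.9497i
X[6] = -7+1i
X[7] = -0.2929-4.9497i

X = [2, -0.2929+4.9497i, -7-1i, -1.7071+4.9497i, 0, -1.7071-4.9497i, -7+1i, -0.2929-4.9497i]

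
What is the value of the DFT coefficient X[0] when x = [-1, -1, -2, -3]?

X[0] = Σ(n=0 to 3) x[n] · ω_4^0 = Σ x[n]
= (-1) + (-1) + (-2) + (-3)

X[0] = -7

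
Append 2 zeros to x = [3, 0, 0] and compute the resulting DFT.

Original 3-point DFT: [3, 3, 3]
Zero-padded 5-point DFT provides frequency interpolation.

DFT_5([x, 0, ...]) = [3, 3, 3, 3, 3]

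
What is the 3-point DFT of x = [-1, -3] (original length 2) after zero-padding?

Original 2-point DFT: [-4, 2]
Zero-padded 3-point DFT provides frequency interpolation.

DFT_3([x, 0, ...]) = [-4, 0.5000+2.5981i, 0.5000-2.5981i]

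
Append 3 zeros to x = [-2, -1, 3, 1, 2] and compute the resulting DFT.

Original 5-point DFT: [3, -4.9271+1.6776i, -1.5729+3.6655i, -1.5729-3.6655i, -4.9271-1.6776i]
Zero-padded 8-point DFT provides frequency interpolation.

DFT_8([x, 0, ...]) = [3, -5.4142-3.0000i, -3+2i, -2.5858+3.0000i, 3, -2.5858-3.0000i, -3-2i, -5.4142+3.0000i]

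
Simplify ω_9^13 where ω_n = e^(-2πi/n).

Since ω_9^9 = 1, powers reduce modulo 9.
13 mod 9 = 4
So ω_9^13 = ω_9^4 = e^(-2πi·4/9)

ω_9^13 = ω_9^4 = -0.9397-0.3420i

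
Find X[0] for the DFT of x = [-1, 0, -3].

X[0] = Σ(n=0 to 2) x[n] · ω_3^0 = Σ x[n]
= (-1) + (0) + (-3)

X[0] = -4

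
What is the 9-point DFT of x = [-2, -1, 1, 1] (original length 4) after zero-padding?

Original 4-point DFT: [-1, -3+2i, -1, -3-2i]
Zero-padded 9-point DFT provides frequency interpolation.

DFT_9([x, 0, ...]) = [-1, -3.0924-1.2080i, -3.6133+1.5088i, -1.0000+1.7321i, -0.7943+0.1188i, -0.7943-0.1188i, -1.0000-1.7321i, -3.6133-1.5088i, -3.0924+1.2080i]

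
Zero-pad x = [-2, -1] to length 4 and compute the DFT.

Original 2-point DFT: [-3, -1]
Zero-padded 4-point DFT provides frequency interpolation.

DFT_4([x, 0, ...]) = [-3, -2+1i, -1, -2-1i]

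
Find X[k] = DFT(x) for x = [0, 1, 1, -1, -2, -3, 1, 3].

X[k] = Σ(n=0 to 7) x[n] · ω_8^(nk)
where ω_8 = e^(-2πi/8)

Computing each X[k]:
X[0] = 0
X[1] = 7.6569
X[2] = -4+4i
X[3] = -3.6569
X[4] = 0
X[5] = -3.6569
X[6] = -4-4i
X[7] = 7.6569

X = [0, 7.6569, -4+4i, -3.6569, 0, -3.6569, -4-4i, 7.6569]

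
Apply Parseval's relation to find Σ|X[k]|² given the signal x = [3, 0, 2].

Parseval: Σ|x[n]|² = (1/N)Σ|X[k]|², so Σ|X[k]|² = N·Σ|x[n]|² = 3·13.0000

Σ|X[k]|² = N·Σ|x[n]|² = 3·13.0000 = 39.0000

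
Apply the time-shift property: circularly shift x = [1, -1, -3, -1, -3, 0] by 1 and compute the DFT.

Time shift by 1: X_shifted[k] = ω_6^(1k) · X[k]
Shifted x = [0, 1, -1, -3, -1, -3]

DFT(x[n-1]) = [-7, 3.0000-3.4641i, -1.0000-3.4641i, 3, -1.0000+3.4641i, 3.0000+3.4641i]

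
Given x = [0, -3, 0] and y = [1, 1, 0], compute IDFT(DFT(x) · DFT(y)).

(x ⊛ y)[n] = Σ(m=0 to 2) x[m] · y[(n-m) mod 3]

Computing each output sample:
(x ⊛ y)[0] = 0
(x ⊛ y)[1] = -3
(x ⊛ y)[2] = -3

x ⊛ y = [0, -3, -3]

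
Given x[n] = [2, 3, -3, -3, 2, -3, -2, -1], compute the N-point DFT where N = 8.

X[k] = Σ(n=0 to 7) x[n] · ω_8^(nk)
where ω_8 = e^(-2πi/8)

Computing each X[k]:
X[0] = -5
X[1] = 5.6569-1.8284i
X[2] = 9-4i
X[3] = -5.6569-3.8284i
X[4] = 3
X[5] = -5.6569+3.8284i
X[6] = 9+4i
X[7] = 5.6569+1.8284i

X = [-5, 5.6569-1.8284i, 9-4i, -5.6569-3.8284i, 3, -5.6569+3.8284i, 9+4i, 5.6569+1.8284i]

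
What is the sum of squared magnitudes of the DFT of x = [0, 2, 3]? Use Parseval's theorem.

Parseval: Σ|x[n]|² = (1/N)Σ|X[k]|², so Σ|X[k]|² = N·Σ|x[n]|² = 3·13.0000

Σ|X[k]|² = N·Σ|x[n]|² = 3·13.0000 = 39.0000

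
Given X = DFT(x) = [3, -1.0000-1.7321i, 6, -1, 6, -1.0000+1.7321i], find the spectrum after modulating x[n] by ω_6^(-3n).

Modulation property: DFT(ω_6^(-3n)·x[n]) = X[(k-3) mod 6], so circularly shift X by 3 positions.

X[k-3] = [-1, 6, -1.0000+1.7321i, 3, -1.0000-1.7321i, 6]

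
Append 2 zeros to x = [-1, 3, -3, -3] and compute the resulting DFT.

Original 4-point DFT: [-4, 2-6i, -4, 2+6i]
Zero-padded 6-point DFT provides frequency interpolation.

DFT_6([x, 0, ...]) = [-4, 5, -4.0000-5.1962i, -4, -4.0000+5.1962i, 5]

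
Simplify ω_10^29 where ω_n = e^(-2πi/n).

Since ω_10^10 = 1, powers reduce modulo 10.
29 mod 10 = 9
So ω_10^29 = ω_10^9 = e^(-2πi·9/10)

ω_10^29 = ω_10^9 = 0.8090+0.5878i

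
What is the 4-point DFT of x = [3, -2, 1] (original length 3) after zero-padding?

Original 3-point DFT: [2, 3.5000+2.5981i, 3.5000-2.5981i]
Zero-padded 4-point DFT provides frequency interpolation.

DFT_4([x, 0, ...]) = [2, 2+2i, 6, 2-2i]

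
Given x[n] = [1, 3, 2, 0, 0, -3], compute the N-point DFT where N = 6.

X[k] = Σ(n=0 to 5) x[n] · ω_6^(nk)
where ω_6 = e^(-2πi/6)

Computing each X[k]:
X[0] = 3
X[1] = -6.9282i
X[2] = -3.4641i
X[3] = 3
X[4] = 3.4641i
X[5] = 6.9282i

X = [3, -6.9282i, -3.4641i, 3, 3.4641i, 6.9282i]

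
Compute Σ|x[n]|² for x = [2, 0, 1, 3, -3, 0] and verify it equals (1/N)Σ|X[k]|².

Time domain:
Σ|x[n]|² = |2|² + |0|² + |1|² + |3|² + |-3|² + |0|² = 23.0000

Frequency domain:
(1/6)Σ|X[k]|² = (1/6)(|3|² + |-3.4641i|² + |6.0000+3.4641i|² + |-3|² + |6.0000-3.4641i|² + |3.4641i|²) = (1/6)·138.0000 = 23.0000

Both sides agree, confirming Parseval's theorem.

Σ|x[n]|² = (1/N)Σ|X[k]|² = 23.0000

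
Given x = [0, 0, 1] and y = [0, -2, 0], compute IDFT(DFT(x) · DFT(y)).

(x ⊛ y)[n] = Σ(m=0 to 2) x[m] · y[(n-m) mod 3]

Computing each output sample:
(x ⊛ y)[0] = -2
(x ⊛ y)[1] = 0
(x ⊛ y)[2] = 0

x ⊛ y = [-2, 0, 0]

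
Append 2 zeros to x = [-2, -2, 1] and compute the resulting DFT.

Original 3-point DFT: [-3, -1.5000+2.5981i, -1.5000-2.5981i]
Zero-padded 5-point DFT provides frequency interpolation.

DFT_5([x, 0, ...]) = [-3, -3.4271+1.3143i, -0.0729+2.1266i, -0.0729-2.1266i, -3.4271-1.3143i]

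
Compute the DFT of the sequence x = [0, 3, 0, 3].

X[k] = Σ(n=0 to 3) x[n] · ω_4^(nk)
where ω_4 = e^(-2πi/4)

Computing each X[k]:
X[0] = 6
X[1] = 0
X[2] = -6
X[3] = 0

X = [6, 0, -6, 0]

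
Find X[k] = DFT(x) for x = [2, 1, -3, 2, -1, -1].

X[k] = Σ(n=0 to 5) x[n] · ω_6^(nk)
where ω_6 = e^(-2πi/6)

Computing each X[k]:
X[0] = 0
X[1] = 2
X[2] = 6.0000-3.4641i
X[3] = -4
X[4] = 6.0000+3.4641i
X[5] = 2

X = [0, 2, 6.0000-3.4641i, -4, 6.0000+3.4641i, 2]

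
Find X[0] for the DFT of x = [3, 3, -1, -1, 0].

X[0] = Σ(n=0 to 4) x[n] · ω_5^0 = Σ x[n]
= (3) + (3) + (-1) + (-1) + (0)

X[0] = 4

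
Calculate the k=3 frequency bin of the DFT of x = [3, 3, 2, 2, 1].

X[3] = Σ(n=0 to 4) x[n] · ω_5^(3n) where ω_5 = e^(-2πi/5)
= (3)·ω_5^0 + (3)·ω_5^3 + (2)·ω_5^6 + (2)·ω_5^9 + (1)·ω_5^12

X[3] = 1.0000+1.1756i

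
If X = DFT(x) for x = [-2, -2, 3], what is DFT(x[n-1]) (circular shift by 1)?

Time shift by 1: X_shifted[k] = ω_3^(1k) · X[k]
Shifted x = [3, -2, -2]

DFT(x[n-1]) = [-1, 5, 5]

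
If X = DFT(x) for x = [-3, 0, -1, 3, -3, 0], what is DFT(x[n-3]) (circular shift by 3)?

Time shift by 3: X_shifted[k] = ω_6^(3k) · X[k]
Shifted x = [3, -3, 0, -3, 0, -1]

DFT(x[n-3]) = [-4, 4.0000+1.7321i, 2.0000+1.7321i, 10, 2.0000-1.7321i, 4.0000-1.7321i]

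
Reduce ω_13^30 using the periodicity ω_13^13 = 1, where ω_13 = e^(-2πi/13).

Since ω_13^13 = 1, powers reduce modulo 13.
30 mod 13 = 4
So ω_13^30 = ω_13^4 = e^(-2πi·4/13)

ω_13^30 = ω_13^4 = -0.3546-0.9350i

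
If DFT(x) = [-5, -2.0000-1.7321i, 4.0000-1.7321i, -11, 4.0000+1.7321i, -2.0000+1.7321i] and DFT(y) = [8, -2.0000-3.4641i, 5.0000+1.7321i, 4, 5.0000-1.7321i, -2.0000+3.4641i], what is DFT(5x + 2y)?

By linearity: DFT(5x + 2y) = 5·DFT(x) + 2·DFT(y)
= 5·[-5, -2.0000-1.7321i, 4.0000-1.7321i, -11, 4.0000+1.7321i, -2.0000+1.7321i] + 2·[8, -2.0000-3.4641i, 5.0000+1.7321i, 4, 5.0000-1.7321i, -2.0000+3.4641i]

Computing element-wise:
Z[0] = 5·(-5) + 2·(8) = -9
Z[1] = 5·(-2.0000-1.7321i) + 2·(-2.0000-3.4641i) = -14.0000-15.5887i
Z[2] = 5·(4.0000-1.7321i) + 2·(5.0000+1.7321i) = 30.0000-5.1963i
Z[3] = 5·(-11) + 2·(4) = -47
Z[4] = 5·(4.0000+1.7321i) + 2·(5.0000-1.7321i) = 30.0000+5.1963i
Z[5] = 5·(-2.0000+1.7321i) + 2·(-2.0000+3.4641i) = -14.0000+15.5887i

DFT(5x + 2y) = 5·X + 2·Y = [-9, -14.0000-15.5887i, 30.0000-5.1963i, -47, 30.0000+5.1963i, -14.0000+15.5887i]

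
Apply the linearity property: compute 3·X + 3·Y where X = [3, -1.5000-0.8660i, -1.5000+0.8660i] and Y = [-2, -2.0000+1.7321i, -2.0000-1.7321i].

By linearity: DFT(3x + 3y) = 3·DFT(x) + 3·DFT(y)
= 3·[3, -1.5000-0.8660i, -1.5000+0.8660i] + 3·[-2, -2.0000+1.7321i, -2.0000-1.7321i]

Computing element-wise:
Z[0] = 3·(3) + 3·(-2) = 3
Z[1] = 3·(-1.5000-0.8660i) + 3·(-2.0000+1.7321i) = -10.5000+2.5983i
Z[2] = 3·(-1.5000+0.8660i) + 3·(-2.0000-1.7321i) = -10.5000-2.5983i

DFT(3x + 3y) = 3·X + 3·Y = [3, -10.5000+2.5983i, -10.5000-2.5983i]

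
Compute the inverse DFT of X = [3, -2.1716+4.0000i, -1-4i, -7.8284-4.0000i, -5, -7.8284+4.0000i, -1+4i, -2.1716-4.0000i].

x[n] = (1/8) Σ(k=0 to 7) X[k] · e^(2πikn/8)

Computing each x[n]:
x[0] = -3
x[1] = 3
x[2] = -2
x[3] = -1
x[4] = 2
x[5] = 1
x[6] = 2
x[7] = 1

x = [-3, 3, -2, -1, 2, 1, 2, 1]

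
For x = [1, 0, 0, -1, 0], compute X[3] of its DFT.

X[3] = Σ(n=0 to 4) x[n] · ω_5^(3n) where ω_5 = e^(-2πi/5)
= (1)·ω_5^0 + (0)·ω_5^3 + (0)·ω_5^6 + (-1)·ω_5^9 + (0)·ω_5^12

X[3] = 0.6910-0.9511i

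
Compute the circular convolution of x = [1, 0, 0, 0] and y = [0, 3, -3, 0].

(x ⊛ y)[n] = Σ(m=0 to 3) x[m] · y[(n-m) mod 4]

Computing each output sample:
(x ⊛ y)[0] = 0
(x ⊛ y)[1] = 3
(x ⊛ y)[2] = -3
(x ⊛ y)[3] = 0

x ⊛ y = [0, 3, -3, 0]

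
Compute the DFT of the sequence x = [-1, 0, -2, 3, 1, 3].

X[k] = Σ(n=0 to 5) x[n] · ω_6^(nk)
where ω_6 = e^(-2πi/6)

Computing each X[k]:
X[0] = 4
X[1] = -2.0000+5.1962i
X[2] = 1
X[3] = -8
X[4] = 1
X[5] = -2.0000-5.1962i

X = [4, -2.0000+5.1962i, 1, -8, 1, -2.0000-5.1962i]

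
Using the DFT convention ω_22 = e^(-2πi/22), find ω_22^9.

ω_22^9 = e^(-2πi·9/22)
= cos(-2π·9/22) + i·sin(-2π·9/22)
= cos(-18π/22) + i·sin(-18π/22)

ω_22^9 = cos(-18π/22) + i·sin(-18π/22) = -0.8413-0.5406i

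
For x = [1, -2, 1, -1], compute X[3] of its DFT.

X[3] = Σ(n=0 to 3) x[n] · ω_4^(3n) where ω_4 = e^(-2πi/4)
= (1)·ω_4^0 + (-2)·ω_4^3 + (1)·ω_4^6 + (-1)·ω_4^9

X[3] = -1i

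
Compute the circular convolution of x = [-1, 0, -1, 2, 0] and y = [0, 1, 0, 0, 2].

(x ⊛ y)[n] = Σ(m=0 to 4) x[m] · y[(n-m) mod 5]

Computing each output sample:
(x ⊛ y)[0] = 0
(x ⊛ y)[1] = -3
(x ⊛ y)[2] = 4
(x ⊛ y)[3] = -1
(x ⊛ y)[4] = 0

x ⊛ y = [0, -3, 4, -1, 0]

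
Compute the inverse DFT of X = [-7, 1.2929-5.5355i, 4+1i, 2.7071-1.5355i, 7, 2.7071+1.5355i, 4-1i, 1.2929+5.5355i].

x[n] = (1/8) Σ(k=0 to 7) X[k] · e^(2πikn/8)

Computing each x[n]:
x[0] = 2
x[1] = -1
x[2] = 0
x[3] = 0
x[4] = 0
x[5] = -3
x[6] = -2
x[7] = -3

x = [2, -1, 0, 0, 0, -3, -2, -3]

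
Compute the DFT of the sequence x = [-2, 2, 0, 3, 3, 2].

X[k] = Σ(n=0 to 5) x[n] · ω_6^(nk)
where ω_6 = e^(-2πi/6)

Computing each X[k]:
X[0] = 8
X[1] = -4.5000+2.5981i
X[2] = -2.5000-2.5981i
X[3] = -6
X[4] = -2.5000+2.5981i
X[5] = -4.5000-2.5981i

X = [8, -4.5000+2.5981i, -2.5000-2.5981i, -6, -2.5000+2.5981i, -4.5000-2.5981i]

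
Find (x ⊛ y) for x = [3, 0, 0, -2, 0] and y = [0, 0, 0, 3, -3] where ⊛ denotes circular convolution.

(x ⊛ y)[n] = Σ(m=0 to 4) x[m] · y[(n-m) mod 5]

Computing each output sample:
(x ⊛ y)[0] = 0
(x ⊛ y)[1] = -6
(x ⊛ y)[2] = 6
(x ⊛ y)[3] = 9
(x ⊛ y)[4] = -9

x ⊛ y = [0, -6, 6, 9, -9]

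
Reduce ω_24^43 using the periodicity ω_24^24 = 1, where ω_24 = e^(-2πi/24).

Since ω_24^24 = 1, powers reduce modulo 24.
43 mod 24 = 19
So ω_24^43 = ω_24^19 = e^(-2πi·19/24)

ω_24^43 = ω_24^19 = 0.2588+0.9659i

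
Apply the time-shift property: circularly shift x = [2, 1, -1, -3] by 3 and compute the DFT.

Time shift by 3: X_shifted[k] = ω_4^(3k) · X[k]
Shifted x = [1, -1, -3, 2]

DFT(x[n-3]) = [-1, 4+3i, -3, 4-3i]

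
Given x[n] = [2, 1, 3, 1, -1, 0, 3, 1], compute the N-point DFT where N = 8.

X[k] = Σ(n=0 to 7) x[n] · ω_8^(nk)
where ω_8 = e^(-2πi/8)

Computing each X[k]:
X[0] = 10
X[1] = 3.7071-0.7071i
X[2] = -5+1i
X[3] = 2.2929-0.7071i
X[4] = 4
X[5] = 2.2929+0.7071i
X[6] = -5-1i
X[7] = 3.7071+0.7071i

X = [10, 3.7071-0.7071i, -5+1i, 2.2929-0.7071i, 4, 2.2929+0.7071i, -5-1i, 3.7071+0.7071i]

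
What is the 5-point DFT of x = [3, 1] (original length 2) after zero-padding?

Original 2-point DFT: [4, 2]
Zero-padded 5-point DFT provides frequency interpolation.

DFT_5([x, 0, ...]) = [4, 3.3090-0.9511i, 2.1910-0.5878i, 2.1910+0.5878i, 3.3090+0.9511i]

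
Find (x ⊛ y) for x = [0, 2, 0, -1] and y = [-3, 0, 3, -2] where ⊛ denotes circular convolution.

(x ⊛ y)[n] = Σ(m=0 to 3) x[m] · y[(n-m) mod 4]

Computing each output sample:
(x ⊛ y)[0] = -4
(x ⊛ y)[1] = -9
(x ⊛ y)[2] = 2
(x ⊛ y)[3] = 9

x ⊛ y = [-4, -9, 2, 9]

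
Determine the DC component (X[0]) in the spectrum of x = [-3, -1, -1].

X[0] = Σ(n=0 to 2) x[n] · ω_3^0 = Σ x[n]
= (-3) + (-1) + (-1)

X[0] = -5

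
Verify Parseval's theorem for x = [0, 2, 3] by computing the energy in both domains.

Time domain:
Σ|x[n]|² = |0|² + |2|² + |3|² = 13.0000

Frequency domain:
(1/3)Σ|X[k]|² = (1/3)(|5|² + |-2.5000+0.8660i|² + |-2.5000-0.8660i|²) = (1/3)·39.0000 = 13.0000

Both sides agree, confirming Parseval's theorem.

Σ|x[n]|² = (1/N)Σ|X[k]|² = 13.0000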